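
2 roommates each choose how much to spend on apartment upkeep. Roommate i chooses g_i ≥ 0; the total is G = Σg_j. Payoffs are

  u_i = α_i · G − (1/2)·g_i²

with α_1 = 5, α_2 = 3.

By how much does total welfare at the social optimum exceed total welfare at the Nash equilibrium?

17

Roommate i's FOC: ∂u_i/∂g_i = α_i − g_i = 0, so g_i* = α_i.
NE contributions = (5, 3); G = 8.
W^NE = (Σα)·G − ½Σα_i² = 8² − ½·34 = 47.
Planner sets g_i = Σα_j = 8 for every i, so G^SO = 2·8 = 16.
W^SO = (Σα)·G^SO − ½·2·(Σα)² = (2/2)·8² = 64.
Deadweight loss = W^SO − W^NE = 17.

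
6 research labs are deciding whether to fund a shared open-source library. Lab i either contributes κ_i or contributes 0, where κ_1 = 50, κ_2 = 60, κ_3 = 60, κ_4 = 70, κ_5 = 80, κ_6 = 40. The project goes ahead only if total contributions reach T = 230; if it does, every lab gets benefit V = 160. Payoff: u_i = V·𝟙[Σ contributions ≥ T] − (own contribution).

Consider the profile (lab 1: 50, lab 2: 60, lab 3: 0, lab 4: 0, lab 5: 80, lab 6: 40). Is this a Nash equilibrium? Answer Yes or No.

Total = 230 ≥ 230: provided.
Lab 1 (pledges 50, payoff 110): dropping to 0 → total 180, payoff 0. No gain.
Lab 2 (pledges 60, payoff 100): dropping to 0 → total 170, payoff 0. No gain.
Lab 3 (pledges 0, payoff 160): pledging 60 → total 290, payoff 100. No gain.
Lab 4 (pledges 0, payoff 160): pledging 70 → total 300, payoff 90. No gain.
Lab 5 (pledges 80, payoff 80): dropping to 0 → total 150, payoff 0. No gain.
Lab 6 (pledges 40, payoff 120): dropping to 0 → total 190, payoff 0. No gain.

Yes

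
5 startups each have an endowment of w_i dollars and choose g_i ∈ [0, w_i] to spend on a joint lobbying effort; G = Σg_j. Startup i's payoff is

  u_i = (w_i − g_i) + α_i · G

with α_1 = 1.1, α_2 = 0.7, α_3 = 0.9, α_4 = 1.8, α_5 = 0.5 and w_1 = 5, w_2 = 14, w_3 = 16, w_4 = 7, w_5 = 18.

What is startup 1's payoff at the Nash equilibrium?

∂u_i/∂g_i = α_i − 1, so startup i contributes w_i if α_i > 1, else 0.
α_i > 1 for i ∈ {1, 4}; NE contributions (5, 0, 0, 7, 0), G = 12.
u_1 = (5 − 5) + 1.1·12 = 13.2.

13.2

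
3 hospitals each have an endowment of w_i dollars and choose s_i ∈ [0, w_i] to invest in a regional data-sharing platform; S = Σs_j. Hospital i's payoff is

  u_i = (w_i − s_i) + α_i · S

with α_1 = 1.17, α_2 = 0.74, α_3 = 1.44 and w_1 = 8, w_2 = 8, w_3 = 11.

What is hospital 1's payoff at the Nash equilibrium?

∂u_i/∂s_i = α_i − 1, so hospital i contributes w_i if α_i > 1, else 0.
α_i > 1 for i ∈ {1, 3}; NE contributions (8, 0, 11), S = 19.
u_1 = (8 − 8) + 1.17·19 = 22.23.

22.23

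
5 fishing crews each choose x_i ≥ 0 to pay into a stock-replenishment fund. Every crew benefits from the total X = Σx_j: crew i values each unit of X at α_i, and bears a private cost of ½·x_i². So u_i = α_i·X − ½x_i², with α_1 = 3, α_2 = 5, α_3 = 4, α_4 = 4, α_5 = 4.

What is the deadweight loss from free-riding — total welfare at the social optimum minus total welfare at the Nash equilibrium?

Crew i's FOC: ∂u_i/∂x_i = α_i − x_i = 0, so x_i* = α_i.
NE contributions = (3, 5, 4, 4, 4); X = 20.
W^NE = (Σα)·X − ½Σα_i² = 20² − ½·82 = 359.
Planner sets x_i = Σα_j = 20 for every i, so X^SO = 5·20 = 100.
W^SO = (Σα)·X^SO − ½·5·(Σα)² = (5/2)·20² = 1000.
Deadweight loss = W^SO − W^NE = 641.

641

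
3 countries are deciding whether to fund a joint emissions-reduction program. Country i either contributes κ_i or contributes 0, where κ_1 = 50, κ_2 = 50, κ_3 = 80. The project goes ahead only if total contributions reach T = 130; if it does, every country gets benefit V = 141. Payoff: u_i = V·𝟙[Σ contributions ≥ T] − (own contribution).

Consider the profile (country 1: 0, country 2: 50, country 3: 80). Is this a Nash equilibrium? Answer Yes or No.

Total = 130 ≥ 130: provided.
Country 1 (pledges 0, payoff 141): pledging 50 → total 180, payoff 91. No gain.
Country 2 (pledges 50, payoff 91): dropping to 0 → total 80, payoff 0. No gain.
Country 3 (pledges 80, payoff 61): dropping to 0 → total 50, payoff 0. No gain.

Yes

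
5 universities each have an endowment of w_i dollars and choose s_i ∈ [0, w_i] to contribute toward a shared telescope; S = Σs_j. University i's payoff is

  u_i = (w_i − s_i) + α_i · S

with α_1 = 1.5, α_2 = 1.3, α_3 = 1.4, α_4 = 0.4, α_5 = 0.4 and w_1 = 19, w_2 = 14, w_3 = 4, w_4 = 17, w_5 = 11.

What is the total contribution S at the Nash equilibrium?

∂u_i/∂s_i = α_i − 1, so university i contributes w_i if α_i > 1, else 0.
α_i > 1 for i ∈ {1, 2, 3}; NE contributions (19, 14, 4, 0, 0), S = 37.

37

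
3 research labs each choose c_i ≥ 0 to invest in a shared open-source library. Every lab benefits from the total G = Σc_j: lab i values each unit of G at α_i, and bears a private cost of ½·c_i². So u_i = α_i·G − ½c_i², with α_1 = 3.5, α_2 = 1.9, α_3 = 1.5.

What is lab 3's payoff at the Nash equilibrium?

Lab i's FOC: ∂u_i/∂c_i = α_i − c_i = 0, so c_i* = α_i.
NE contributions = (3.5, 1.9, 1.5); G = 6.9.
u_3 = α_3·G − ½·(c_3)² = 1.5·6.9 − ½·1.5² = 9.225.

9.225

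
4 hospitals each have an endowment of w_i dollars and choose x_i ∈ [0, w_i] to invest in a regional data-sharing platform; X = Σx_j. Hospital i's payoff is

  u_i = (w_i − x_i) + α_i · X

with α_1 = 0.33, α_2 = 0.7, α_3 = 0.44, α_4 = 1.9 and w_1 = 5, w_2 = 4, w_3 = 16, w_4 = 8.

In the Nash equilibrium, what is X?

8

∂u_i/∂x_i = α_i − 1, so hospital i contributes w_i if α_i > 1, else 0.
α_i > 1 for i ∈ {4}; NE contributions (0, 0, 0, 8), X = 8.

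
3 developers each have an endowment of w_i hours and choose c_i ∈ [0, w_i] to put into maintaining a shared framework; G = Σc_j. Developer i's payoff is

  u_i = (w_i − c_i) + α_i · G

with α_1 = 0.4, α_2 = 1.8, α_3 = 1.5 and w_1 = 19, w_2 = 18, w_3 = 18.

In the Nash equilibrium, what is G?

∂u_i/∂c_i = α_i − 1, so developer i contributes w_i if α_i > 1, else 0.
α_i > 1 for i ∈ {2, 3}; NE contributions (0, 18, 18), G = 36.

36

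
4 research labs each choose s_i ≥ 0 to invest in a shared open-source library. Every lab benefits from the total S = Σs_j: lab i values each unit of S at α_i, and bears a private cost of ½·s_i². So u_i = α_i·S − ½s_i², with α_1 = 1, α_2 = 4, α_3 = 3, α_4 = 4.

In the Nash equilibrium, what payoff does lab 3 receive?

Lab i's FOC: ∂u_i/∂s_i = α_i − s_i = 0, so s_i* = α_i.
NE contributions = (1, 4, 3, 4); S = 12.
u_3 = α_3·S − ½·(s_3)² = 3·12 − ½·3² = 31.5.

31.5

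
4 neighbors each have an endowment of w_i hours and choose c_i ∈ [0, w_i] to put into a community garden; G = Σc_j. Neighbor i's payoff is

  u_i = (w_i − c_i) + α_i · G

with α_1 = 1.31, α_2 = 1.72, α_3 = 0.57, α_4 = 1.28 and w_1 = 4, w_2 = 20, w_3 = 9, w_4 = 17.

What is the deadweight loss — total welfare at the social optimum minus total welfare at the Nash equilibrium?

34.92

∂u_i/∂c_i = α_i − 1, so neighbor i contributes w_i if α_i > 1, else 0.
α_i > 1 for i ∈ {1, 2, 4}; NE contributions (4, 20, 0, 17), G = 41.
W^NE = Σw_i − G^NE + (Σα_i)·G^NE = 50 + 3.88·41 = 209.08.
Planner: ∂(Σu_j)/∂c_i = Σα_j − 1 = 3.88 > 0, so everyone contributes w_i; G^SO = 50, W^SO = 50 + 3.88·50 = 244.
Deadweight loss = 34.92.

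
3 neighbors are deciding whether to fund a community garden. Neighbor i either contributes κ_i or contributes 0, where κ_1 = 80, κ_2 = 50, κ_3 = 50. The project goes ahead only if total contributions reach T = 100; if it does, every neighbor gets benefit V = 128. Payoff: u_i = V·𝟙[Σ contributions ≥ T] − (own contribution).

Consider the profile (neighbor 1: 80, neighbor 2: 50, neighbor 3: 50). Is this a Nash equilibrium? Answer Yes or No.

Total = 180 ≥ 100: provided.
Neighbor 1 (pledges 80, payoff 48): dropping to 0 → total 100, payoff 128. Profitable deviation.

No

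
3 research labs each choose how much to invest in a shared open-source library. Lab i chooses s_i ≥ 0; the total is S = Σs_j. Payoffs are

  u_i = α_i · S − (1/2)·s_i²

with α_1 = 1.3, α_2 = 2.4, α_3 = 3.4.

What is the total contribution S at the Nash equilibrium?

7.1

Lab i's FOC: ∂u_i/∂s_i = α_i − s_i = 0, so s_i* = α_i.
NE contributions = (1.3, 2.4, 3.4); S = 7.1.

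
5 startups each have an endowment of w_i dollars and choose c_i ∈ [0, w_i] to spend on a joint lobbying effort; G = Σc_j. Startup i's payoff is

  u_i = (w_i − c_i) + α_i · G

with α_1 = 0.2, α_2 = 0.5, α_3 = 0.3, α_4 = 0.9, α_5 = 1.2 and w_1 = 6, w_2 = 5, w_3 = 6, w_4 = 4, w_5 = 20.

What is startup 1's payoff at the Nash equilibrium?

∂u_i/∂c_i = α_i − 1, so startup i contributes w_i if α_i > 1, else 0.
α_i > 1 for i ∈ {5}; NE contributions (0, 0, 0, 0, 20), G = 20.
u_1 = (6 − 0) + 0.2·20 = 10.

10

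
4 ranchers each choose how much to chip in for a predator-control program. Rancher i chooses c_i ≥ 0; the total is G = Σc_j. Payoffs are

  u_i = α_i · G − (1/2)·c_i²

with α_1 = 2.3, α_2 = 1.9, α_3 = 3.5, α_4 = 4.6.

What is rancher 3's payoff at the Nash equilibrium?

Rancher i's FOC: ∂u_i/∂c_i = α_i − c_i = 0, so c_i* = α_i.
NE contributions = (2.3, 1.9, 3.5, 4.6); G = 12.3.
u_3 = α_3·G − ½·(c_3)² = 3.5·12.3 − ½·3.5² = 36.925.

36.925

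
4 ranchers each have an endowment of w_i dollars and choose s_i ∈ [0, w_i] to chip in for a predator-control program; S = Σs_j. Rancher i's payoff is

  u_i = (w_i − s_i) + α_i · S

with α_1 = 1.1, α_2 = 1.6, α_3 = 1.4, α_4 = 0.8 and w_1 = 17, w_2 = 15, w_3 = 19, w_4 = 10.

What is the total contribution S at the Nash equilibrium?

51

∂u_i/∂s_i = α_i − 1, so rancher i contributes w_i if α_i > 1, else 0.
α_i > 1 for i ∈ {1, 2, 3}; NE contributions (17, 15, 19, 0), S = 51.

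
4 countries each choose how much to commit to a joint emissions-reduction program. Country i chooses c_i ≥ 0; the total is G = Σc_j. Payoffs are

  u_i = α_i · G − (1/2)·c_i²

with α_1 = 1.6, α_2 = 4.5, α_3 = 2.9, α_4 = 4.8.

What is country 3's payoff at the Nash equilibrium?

Country i's FOC: ∂u_i/∂c_i = α_i − c_i = 0, so c_i* = α_i.
NE contributions = (1.6, 4.5, 2.9, 4.8); G = 13.8.
u_3 = α_3·G − ½·(c_3)² = 2.9·13.8 − ½·2.9² = 35.815.

35.815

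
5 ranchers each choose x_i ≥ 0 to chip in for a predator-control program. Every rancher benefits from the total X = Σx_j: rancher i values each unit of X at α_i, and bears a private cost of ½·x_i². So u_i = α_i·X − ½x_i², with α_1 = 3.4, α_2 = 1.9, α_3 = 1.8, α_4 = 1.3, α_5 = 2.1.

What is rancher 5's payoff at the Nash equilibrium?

19.845

Rancher i's FOC: ∂u_i/∂x_i = α_i − x_i = 0, so x_i* = α_i.
NE contributions = (3.4, 1.9, 1.8, 1.3, 2.1); X = 10.5.
u_5 = α_5·X − ½·(x_5)² = 2.1·10.5 − ½·2.1² = 19.845.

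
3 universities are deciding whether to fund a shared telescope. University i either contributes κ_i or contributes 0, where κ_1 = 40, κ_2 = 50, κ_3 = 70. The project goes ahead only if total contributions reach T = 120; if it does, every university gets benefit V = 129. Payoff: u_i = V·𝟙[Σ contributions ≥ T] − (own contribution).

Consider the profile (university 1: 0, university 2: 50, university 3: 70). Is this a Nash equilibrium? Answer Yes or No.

Yes

Total = 120 ≥ 120: provided.
University 1 (pledges 0, payoff 129): pledging 40 → total 160, payoff 89. No gain.
University 2 (pledges 50, payoff 79): dropping to 0 → total 70, payoff 0. No gain.
University 3 (pledges 70, payoff 59): dropping to 0 → total 50, payoff 0. No gain.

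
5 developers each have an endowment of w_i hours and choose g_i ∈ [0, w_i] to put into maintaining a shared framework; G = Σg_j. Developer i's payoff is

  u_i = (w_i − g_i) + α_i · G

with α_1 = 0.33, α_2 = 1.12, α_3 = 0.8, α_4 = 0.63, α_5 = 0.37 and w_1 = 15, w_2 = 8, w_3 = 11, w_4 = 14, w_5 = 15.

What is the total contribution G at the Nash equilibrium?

8

∂u_i/∂g_i = α_i − 1, so developer i contributes w_i if α_i > 1, else 0.
α_i > 1 for i ∈ {2}; NE contributions (0, 8, 0, 0, 0), G = 8.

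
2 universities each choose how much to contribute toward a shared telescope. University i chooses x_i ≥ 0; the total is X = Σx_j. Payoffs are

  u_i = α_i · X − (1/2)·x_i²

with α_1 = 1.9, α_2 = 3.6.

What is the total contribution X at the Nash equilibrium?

5.5

University i's FOC: ∂u_i/∂x_i = α_i − x_i = 0, so x_i* = α_i.
NE contributions = (1.9, 3.6); X = 5.5.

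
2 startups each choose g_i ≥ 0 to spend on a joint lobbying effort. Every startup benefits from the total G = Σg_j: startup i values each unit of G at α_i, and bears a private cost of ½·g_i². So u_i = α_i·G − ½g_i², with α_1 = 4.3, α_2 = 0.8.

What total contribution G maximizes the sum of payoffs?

Planner FOC: ∂(Σu_j)/∂g_i = (Σα_j) − g_i = 0, so g_i^SO = Σα_j = 5.1 for every i; G^SO = 10.2.

10.2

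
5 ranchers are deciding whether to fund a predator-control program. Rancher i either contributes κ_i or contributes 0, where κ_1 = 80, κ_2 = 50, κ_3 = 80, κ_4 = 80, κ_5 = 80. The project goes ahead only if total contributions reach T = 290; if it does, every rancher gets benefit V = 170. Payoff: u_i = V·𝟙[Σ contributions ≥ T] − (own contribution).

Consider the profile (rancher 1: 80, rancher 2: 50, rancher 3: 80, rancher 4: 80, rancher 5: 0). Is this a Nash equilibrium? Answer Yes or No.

Total = 290 ≥ 290: provided.
Rancher 1 (pledges 80, payoff 90): dropping to 0 → total 210, payoff 0. No gain.
Rancher 2 (pledges 50, payoff 120): dropping to 0 → total 240, payoff 0. No gain.
Rancher 3 (pledges 80, payoff 90): dropping to 0 → total 210, payoff 0. No gain.
Rancher 4 (pledges 80, payoff 90): dropping to 0 → total 210, payoff 0. No gain.
Rancher 5 (pledges 0, payoff 170): pledging 80 → total 370, payoff 90. No gain.

Yes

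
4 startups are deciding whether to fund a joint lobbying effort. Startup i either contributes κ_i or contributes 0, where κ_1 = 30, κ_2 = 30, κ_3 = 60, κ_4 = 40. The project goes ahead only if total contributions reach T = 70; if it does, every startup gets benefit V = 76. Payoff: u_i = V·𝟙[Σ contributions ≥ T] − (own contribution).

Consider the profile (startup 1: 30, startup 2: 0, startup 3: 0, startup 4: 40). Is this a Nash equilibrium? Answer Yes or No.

Total = 70 ≥ 70: provided.
Startup 1 (pledges 30, payoff 46): dropping to 0 → total 40, payoff 0. No gain.
Startup 2 (pledges 0, payoff 76): pledging 30 → total 100, payoff 46. No gain.
Startup 3 (pledges 0, payoff 76): pledging 60 → total 130, payoff 16. No gain.
Startup 4 (pledges 40, payoff 36): dropping to 0 → total 30, payoff 0. No gain.

Yes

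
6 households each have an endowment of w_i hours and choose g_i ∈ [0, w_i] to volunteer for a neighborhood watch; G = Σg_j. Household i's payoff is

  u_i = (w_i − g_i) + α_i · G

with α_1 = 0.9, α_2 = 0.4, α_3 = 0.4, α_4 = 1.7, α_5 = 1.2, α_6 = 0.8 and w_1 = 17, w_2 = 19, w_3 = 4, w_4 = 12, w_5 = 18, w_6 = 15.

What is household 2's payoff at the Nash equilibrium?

31

∂u_i/∂g_i = α_i − 1, so household i contributes w_i if α_i > 1, else 0.
α_i > 1 for i ∈ {4, 5}; NE contributions (0, 0, 0, 12, 18, 0), G = 30.
u_2 = (19 − 0) + 0.4·30 = 31.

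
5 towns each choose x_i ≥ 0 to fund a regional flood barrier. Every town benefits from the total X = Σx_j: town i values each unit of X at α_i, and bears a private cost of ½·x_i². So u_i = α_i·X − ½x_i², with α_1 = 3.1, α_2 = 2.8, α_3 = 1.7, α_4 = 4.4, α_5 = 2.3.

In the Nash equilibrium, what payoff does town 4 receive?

53.24

Town i's FOC: ∂u_i/∂x_i = α_i − x_i = 0, so x_i* = α_i.
NE contributions = (3.1, 2.8, 1.7, 4.4, 2.3); X = 14.3.
u_4 = α_4·X − ½·(x_4)² = 4.4·14.3 − ½·4.4² = 53.24.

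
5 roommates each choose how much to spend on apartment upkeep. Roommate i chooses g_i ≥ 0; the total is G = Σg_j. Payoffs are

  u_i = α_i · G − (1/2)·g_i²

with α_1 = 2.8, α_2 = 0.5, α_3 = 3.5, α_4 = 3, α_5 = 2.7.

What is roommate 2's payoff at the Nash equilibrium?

Roommate i's FOC: ∂u_i/∂g_i = α_i − g_i = 0, so g_i* = α_i.
NE contributions = (2.8, 0.5, 3.5, 3, 2.7); G = 12.5.
u_2 = α_2·G − ½·(g_2)² = 0.5·12.5 − ½·0.5² = 6.125.

6.125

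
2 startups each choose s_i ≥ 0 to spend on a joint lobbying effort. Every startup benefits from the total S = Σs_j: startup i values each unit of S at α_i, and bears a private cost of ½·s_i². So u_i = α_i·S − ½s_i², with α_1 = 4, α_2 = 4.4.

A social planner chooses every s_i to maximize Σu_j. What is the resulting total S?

16.8

Planner FOC: ∂(Σu_j)/∂s_i = (Σα_j) − s_i = 0, so s_i^SO = Σα_j = 8.4 for every i; S^SO = 16.8.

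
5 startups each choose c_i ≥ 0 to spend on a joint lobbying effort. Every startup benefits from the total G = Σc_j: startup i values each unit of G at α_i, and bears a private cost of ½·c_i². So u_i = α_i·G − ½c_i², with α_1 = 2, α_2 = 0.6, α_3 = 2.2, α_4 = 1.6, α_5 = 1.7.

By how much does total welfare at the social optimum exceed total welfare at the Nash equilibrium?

Startup i's FOC: ∂u_i/∂c_i = α_i − c_i = 0, so c_i* = α_i.
NE contributions = (2, 0.6, 2.2, 1.6, 1.7); G = 8.1.
W^NE = (Σα)·G − ½Σα_i² = 8.1² − ½·14.65 = 58.285.
Planner sets c_i = Σα_j = 8.1 for every i, so G^SO = 5·8.1 = 40.5.
W^SO = (Σα)·G^SO − ½·5·(Σα)² = (5/2)·8.1² = 164.025.
Deadweight loss = W^SO − W^NE = 105.74.

105.74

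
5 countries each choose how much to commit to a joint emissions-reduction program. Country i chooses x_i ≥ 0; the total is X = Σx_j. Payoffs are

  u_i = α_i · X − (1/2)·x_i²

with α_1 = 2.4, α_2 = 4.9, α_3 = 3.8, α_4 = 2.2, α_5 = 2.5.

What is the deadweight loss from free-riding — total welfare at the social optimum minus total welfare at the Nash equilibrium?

402.11

Country i's FOC: ∂u_i/∂x_i = α_i − x_i = 0, so x_i* = α_i.
NE contributions = (2.4, 4.9, 3.8, 2.2, 2.5); X = 15.8.
W^NE = (Σα)·X − ½Σα_i² = 15.8² − ½·55.3 = 221.99.
Planner sets x_i = Σα_j = 15.8 for every i, so X^SO = 5·15.8 = 79.
W^SO = (Σα)·X^SO − ½·5·(Σα)² = (5/2)·15.8² = 624.1.
Deadweight loss = W^SO − W^NE = 402.11.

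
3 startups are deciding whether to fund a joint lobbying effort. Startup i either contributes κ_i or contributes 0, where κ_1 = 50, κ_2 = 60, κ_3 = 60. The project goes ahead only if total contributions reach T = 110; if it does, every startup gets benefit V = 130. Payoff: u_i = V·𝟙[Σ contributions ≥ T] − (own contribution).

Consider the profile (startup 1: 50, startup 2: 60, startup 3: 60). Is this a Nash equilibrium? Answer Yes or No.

Total = 170 ≥ 110: provided.
Startup 1 (pledges 50, payoff 80): dropping to 0 → total 120, payoff 130. Profitable deviation.

No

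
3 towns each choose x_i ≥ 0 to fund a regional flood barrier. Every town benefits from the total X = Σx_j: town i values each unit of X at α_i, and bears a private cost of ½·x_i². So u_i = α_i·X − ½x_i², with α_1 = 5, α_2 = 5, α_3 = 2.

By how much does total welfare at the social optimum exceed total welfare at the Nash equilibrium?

Town i's FOC: ∂u_i/∂x_i = α_i − x_i = 0, so x_i* = α_i.
NE contributions = (5, 5, 2); X = 12.
W^NE = (Σα)·X − ½Σα_i² = 12² − ½·54 = 117.
Planner sets x_i = Σα_j = 12 for every i, so X^SO = 3·12 = 36.
W^SO = (Σα)·X^SO − ½·3·(Σα)² = (3/2)·12² = 216.
Deadweight loss = W^SO − W^NE = 99.

99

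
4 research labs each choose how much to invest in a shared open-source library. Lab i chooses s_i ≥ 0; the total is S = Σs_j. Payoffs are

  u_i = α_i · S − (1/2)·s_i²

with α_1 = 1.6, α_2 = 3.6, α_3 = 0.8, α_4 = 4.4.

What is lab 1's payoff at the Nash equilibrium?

Lab i's FOC: ∂u_i/∂s_i = α_i − s_i = 0, so s_i* = α_i.
NE contributions = (1.6, 3.6, 0.8, 4.4); S = 10.4.
u_1 = α_1·S − ½·(s_1)² = 1.6·10.4 − ½·1.6² = 15.36.

15.36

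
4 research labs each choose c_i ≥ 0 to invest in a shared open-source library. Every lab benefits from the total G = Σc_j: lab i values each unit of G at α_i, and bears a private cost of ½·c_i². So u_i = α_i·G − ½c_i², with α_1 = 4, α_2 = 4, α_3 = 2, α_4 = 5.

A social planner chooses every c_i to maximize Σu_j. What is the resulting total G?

60

Planner FOC: ∂(Σu_j)/∂c_i = (Σα_j) − c_i = 0, so c_i^SO = Σα_j = 15 for every i; G^SO = 60.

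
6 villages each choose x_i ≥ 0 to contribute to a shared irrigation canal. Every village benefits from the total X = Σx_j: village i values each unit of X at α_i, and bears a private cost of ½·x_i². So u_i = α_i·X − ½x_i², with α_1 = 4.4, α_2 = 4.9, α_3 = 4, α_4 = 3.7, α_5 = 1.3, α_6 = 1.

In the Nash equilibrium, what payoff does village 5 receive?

24.245

Village i's FOC: ∂u_i/∂x_i = α_i − x_i = 0, so x_i* = α_i.
NE contributions = (4.4, 4.9, 4, 3.7, 1.3, 1); X = 19.3.
u_5 = α_5·X − ½·(x_5)² = 1.3·19.3 − ½·1.3² = 24.245.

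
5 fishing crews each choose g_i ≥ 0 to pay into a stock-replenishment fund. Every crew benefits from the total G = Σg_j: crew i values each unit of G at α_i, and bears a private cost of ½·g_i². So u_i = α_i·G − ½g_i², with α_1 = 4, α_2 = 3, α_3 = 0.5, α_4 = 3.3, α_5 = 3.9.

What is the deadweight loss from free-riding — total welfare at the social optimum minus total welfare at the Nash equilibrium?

Crew i's FOC: ∂u_i/∂g_i = α_i − g_i = 0, so g_i* = α_i.
NE contributions = (4, 3, 0.5, 3.3, 3.9); G = 14.7.
W^NE = (Σα)·G − ½Σα_i² = 14.7² − ½·51.35 = 190.415.
Planner sets g_i = Σα_j = 14.7 for every i, so G^SO = 5·14.7 = 73.5.
W^SO = (Σα)·G^SO − ½·5·(Σα)² = (5/2)·14.7² = 540.225.
Deadweight loss = W^SO − W^NE = 349.81.

349.81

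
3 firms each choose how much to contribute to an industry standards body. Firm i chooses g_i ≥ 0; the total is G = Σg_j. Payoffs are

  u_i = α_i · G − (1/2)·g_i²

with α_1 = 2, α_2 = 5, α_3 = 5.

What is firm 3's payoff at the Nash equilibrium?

Firm i's FOC: ∂u_i/∂g_i = α_i − g_i = 0, so g_i* = α_i.
NE contributions = (2, 5, 5); G = 12.
u_3 = α_3·G − ½·(g_3)² = 5·12 − ½·5² = 47.5.

47.5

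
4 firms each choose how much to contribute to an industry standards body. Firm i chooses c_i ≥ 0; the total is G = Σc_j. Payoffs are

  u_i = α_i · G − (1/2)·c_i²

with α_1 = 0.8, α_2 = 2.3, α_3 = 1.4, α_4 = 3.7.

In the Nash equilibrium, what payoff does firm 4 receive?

23.495

Firm i's FOC: ∂u_i/∂c_i = α_i − c_i = 0, so c_i* = α_i.
NE contributions = (0.8, 2.3, 1.4, 3.7); G = 8.2.
u_4 = α_4·G − ½·(c_4)² = 3.7·8.2 − ½·3.7² = 23.495.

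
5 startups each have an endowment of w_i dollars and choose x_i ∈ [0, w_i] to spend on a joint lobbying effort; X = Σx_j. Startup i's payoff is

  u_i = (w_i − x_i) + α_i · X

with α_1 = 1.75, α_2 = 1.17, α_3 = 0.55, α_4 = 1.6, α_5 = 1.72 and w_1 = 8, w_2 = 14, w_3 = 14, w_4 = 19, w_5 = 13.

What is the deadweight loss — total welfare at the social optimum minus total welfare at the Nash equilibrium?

81.06

∂u_i/∂x_i = α_i − 1, so startup i contributes w_i if α_i > 1, else 0.
α_i > 1 for i ∈ {1, 2, 4, 5}; NE contributions (8, 14, 0, 19, 13), X = 54.
W^NE = Σw_i − X^NE + (Σα_i)·X^NE = 68 + 5.79·54 = 380.66.
Planner: ∂(Σu_j)/∂x_i = Σα_j − 1 = 5.79 > 0, so everyone contributes w_i; X^SO = 68, W^SO = 68 + 5.79·68 = 461.72.
Deadweight loss = 81.06.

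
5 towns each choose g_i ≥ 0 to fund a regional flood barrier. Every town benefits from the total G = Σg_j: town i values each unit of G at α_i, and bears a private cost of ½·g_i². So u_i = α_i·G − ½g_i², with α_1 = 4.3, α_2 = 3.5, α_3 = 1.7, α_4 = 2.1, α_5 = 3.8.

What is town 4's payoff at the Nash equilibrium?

30.135

Town i's FOC: ∂u_i/∂g_i = α_i − g_i = 0, so g_i* = α_i.
NE contributions = (4.3, 3.5, 1.7, 2.1, 3.8); G = 15.4.
u_4 = α_4·G − ½·(g_4)² = 2.1·15.4 − ½·2.1² = 30.135.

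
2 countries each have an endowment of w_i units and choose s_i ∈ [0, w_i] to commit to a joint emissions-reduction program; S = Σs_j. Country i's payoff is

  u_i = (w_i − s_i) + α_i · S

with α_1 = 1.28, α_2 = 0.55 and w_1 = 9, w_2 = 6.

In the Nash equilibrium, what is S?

9

∂u_i/∂s_i = α_i − 1, so country i contributes w_i if α_i > 1, else 0.
α_i > 1 for i ∈ {1}; NE contributions (9, 0), S = 9.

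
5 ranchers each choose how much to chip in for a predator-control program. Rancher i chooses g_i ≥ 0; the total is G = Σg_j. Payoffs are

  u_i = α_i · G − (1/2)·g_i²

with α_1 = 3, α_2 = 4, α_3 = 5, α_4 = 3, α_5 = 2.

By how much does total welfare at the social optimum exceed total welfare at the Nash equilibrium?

Rancher i's FOC: ∂u_i/∂g_i = α_i − g_i = 0, so g_i* = α_i.
NE contributions = (3, 4, 5, 3, 2); G = 17.
W^NE = (Σα)·G − ½Σα_i² = 17² − ½·63 = 257.5.
Planner sets g_i = Σα_j = 17 for every i, so G^SO = 5·17 = 85.
W^SO = (Σα)·G^SO − ½·5·(Σα)² = (5/2)·17² = 722.5.
Deadweight loss = W^SO − W^NE = 465.

465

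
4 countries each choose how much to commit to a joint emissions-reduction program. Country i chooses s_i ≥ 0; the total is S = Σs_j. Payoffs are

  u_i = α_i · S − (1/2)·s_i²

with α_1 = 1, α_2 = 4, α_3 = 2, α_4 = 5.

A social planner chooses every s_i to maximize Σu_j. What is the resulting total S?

Planner FOC: ∂(Σu_j)/∂s_i = (Σα_j) − s_i = 0, so s_i^SO = Σα_j = 12 for every i; S^SO = 48.

48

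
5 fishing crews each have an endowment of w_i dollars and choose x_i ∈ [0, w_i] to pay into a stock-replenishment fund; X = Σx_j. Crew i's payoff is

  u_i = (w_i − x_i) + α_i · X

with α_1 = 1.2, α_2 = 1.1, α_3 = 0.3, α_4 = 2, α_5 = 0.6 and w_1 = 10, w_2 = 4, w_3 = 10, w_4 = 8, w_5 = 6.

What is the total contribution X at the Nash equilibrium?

22

∂u_i/∂x_i = α_i − 1, so crew i contributes w_i if α_i > 1, else 0.
α_i > 1 for i ∈ {1, 2, 4}; NE contributions (10, 4, 0, 8, 0), X = 22.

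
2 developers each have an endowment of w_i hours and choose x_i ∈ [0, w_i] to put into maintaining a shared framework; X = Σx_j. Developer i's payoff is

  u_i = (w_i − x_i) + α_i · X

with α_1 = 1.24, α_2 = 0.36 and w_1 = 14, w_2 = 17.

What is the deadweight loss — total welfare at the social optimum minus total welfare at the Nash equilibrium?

∂u_i/∂x_i = α_i − 1, so developer i contributes w_i if α_i > 1, else 0.
α_i > 1 for i ∈ {1}; NE contributions (14, 0), X = 14.
W^NE = Σw_i − X^NE + (Σα_i)·X^NE = 31 + 0.6·14 = 39.4.
Planner: ∂(Σu_j)/∂x_i = Σα_j − 1 = 0.6 > 0, so everyone contributes w_i; X^SO = 31, W^SO = 31 + 0.6·31 = 49.6.
Deadweight loss = 10.2.

10.2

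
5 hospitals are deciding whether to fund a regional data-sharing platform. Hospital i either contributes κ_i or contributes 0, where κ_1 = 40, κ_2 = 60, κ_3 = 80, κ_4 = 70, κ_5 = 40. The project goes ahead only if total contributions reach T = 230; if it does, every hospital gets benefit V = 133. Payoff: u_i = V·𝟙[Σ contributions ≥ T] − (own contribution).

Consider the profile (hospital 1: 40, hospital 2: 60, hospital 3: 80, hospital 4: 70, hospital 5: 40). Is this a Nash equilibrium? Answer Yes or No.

No

Total = 290 ≥ 230: provided.
Hospital 1 (pledges 40, payoff 93): dropping to 0 → total 250, payoff 133. Profitable deviation.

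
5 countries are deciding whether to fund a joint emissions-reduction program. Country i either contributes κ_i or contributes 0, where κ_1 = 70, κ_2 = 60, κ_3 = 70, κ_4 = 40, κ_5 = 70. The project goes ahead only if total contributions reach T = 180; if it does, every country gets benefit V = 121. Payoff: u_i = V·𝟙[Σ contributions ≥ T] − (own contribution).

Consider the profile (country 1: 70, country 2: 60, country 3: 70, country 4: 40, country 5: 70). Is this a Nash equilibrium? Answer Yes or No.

Total = 310 ≥ 180: provided.
Country 1 (pledges 70, payoff 51): dropping to 0 → total 240, payoff 121. Profitable deviation.

No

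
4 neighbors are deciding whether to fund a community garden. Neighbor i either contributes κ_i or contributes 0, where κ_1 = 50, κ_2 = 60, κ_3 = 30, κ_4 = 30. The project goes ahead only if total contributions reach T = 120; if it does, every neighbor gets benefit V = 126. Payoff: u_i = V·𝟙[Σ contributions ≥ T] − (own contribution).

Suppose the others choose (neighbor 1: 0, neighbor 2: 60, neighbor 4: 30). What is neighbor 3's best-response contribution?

Others' total = 90. Contributing 30 brings total to 120 ≥ 120: gain V − κ_3 = 96.
Best response: 30.

30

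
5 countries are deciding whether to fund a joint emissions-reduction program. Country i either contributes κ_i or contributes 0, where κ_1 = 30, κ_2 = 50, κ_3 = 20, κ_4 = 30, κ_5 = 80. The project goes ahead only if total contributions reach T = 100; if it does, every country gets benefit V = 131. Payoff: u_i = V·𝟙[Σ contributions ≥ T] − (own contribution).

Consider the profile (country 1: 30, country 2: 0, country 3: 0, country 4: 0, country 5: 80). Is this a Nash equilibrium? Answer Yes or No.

Yes

Total = 110 ≥ 100: provided.
Country 1 (pledges 30, payoff 101): dropping to 0 → total 80, payoff 0. No gain.
Country 2 (pledges 0, payoff 131): pledging 50 → total 160, payoff 81. No gain.
Country 3 (pledges 0, payoff 131): pledging 20 → total 130, payoff 111. No gain.
Country 4 (pledges 0, payoff 131): pledging 30 → total 140, payoff 101. No gain.
Country 5 (pledges 80, payoff 51): dropping to 0 → total 30, payoff 0. No gain.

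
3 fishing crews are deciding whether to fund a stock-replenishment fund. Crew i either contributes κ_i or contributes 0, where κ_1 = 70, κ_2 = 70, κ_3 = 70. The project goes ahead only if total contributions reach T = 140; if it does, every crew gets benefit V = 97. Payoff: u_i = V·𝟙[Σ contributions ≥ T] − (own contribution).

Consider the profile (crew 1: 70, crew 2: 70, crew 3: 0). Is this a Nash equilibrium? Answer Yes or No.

Total = 140 ≥ 140: provided.
Crew 1 (pledges 70, payoff 27): dropping to 0 → total 70, payoff 0. No gain.
Crew 2 (pledges 70, payoff 27): dropping to 0 → total 70, payoff 0. No gain.
Crew 3 (pledges 0, payoff 97): pledging 70 → total 210, payoff 27. No gain.

Yes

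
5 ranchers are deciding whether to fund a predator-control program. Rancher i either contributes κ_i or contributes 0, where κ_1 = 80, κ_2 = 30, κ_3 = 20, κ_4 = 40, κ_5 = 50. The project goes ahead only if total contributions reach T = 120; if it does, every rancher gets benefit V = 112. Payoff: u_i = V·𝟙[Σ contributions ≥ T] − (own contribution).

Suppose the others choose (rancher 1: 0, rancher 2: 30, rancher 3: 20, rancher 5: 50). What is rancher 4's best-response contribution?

Others' total = 100. Contributing 40 brings total to 140 ≥ 120: gain V − κ_4 = 72.
Best response: 40.

40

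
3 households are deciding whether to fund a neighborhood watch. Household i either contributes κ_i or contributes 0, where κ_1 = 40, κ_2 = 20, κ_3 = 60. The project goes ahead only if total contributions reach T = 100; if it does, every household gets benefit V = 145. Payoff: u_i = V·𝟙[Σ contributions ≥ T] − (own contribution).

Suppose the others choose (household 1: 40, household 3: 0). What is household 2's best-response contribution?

Others' total = 40. Even contributing 20 gives 60 < 100: no benefit either way.
Best response: 0.

0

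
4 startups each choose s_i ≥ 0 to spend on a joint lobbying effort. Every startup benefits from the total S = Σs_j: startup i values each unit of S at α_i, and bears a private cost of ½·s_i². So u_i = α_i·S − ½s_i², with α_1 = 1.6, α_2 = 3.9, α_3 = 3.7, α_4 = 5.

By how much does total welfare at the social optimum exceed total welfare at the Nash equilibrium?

229.87

Startup i's FOC: ∂u_i/∂s_i = α_i − s_i = 0, so s_i* = α_i.
NE contributions = (1.6, 3.9, 3.7, 5); S = 14.2.
W^NE = (Σα)·S − ½Σα_i² = 14.2² − ½·56.46 = 173.41.
Planner sets s_i = Σα_j = 14.2 for every i, so S^SO = 4·14.2 = 56.8.
W^SO = (Σα)·S^SO − ½·4·(Σα)² = (4/2)·14.2² = 403.28.
Deadweight loss = W^SO − W^NE = 229.87.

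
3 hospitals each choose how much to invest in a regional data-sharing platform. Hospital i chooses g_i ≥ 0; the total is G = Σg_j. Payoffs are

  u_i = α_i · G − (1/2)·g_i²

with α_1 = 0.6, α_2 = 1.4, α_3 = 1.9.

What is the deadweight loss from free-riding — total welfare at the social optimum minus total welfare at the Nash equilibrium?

Hospital i's FOC: ∂u_i/∂g_i = α_i − g_i = 0, so g_i* = α_i.
NE contributions = (0.6, 1.4, 1.9); G = 3.9.
W^NE = (Σα)·G − ½Σα_i² = 3.9² − ½·5.93 = 12.245.
Planner sets g_i = Σα_j = 3.9 for every i, so G^SO = 3·3.9 = 11.7.
W^SO = (Σα)·G^SO − ½·3·(Σα)² = (3/2)·3.9² = 22.815.
Deadweight loss = W^SO − W^NE = 10.57.

10.57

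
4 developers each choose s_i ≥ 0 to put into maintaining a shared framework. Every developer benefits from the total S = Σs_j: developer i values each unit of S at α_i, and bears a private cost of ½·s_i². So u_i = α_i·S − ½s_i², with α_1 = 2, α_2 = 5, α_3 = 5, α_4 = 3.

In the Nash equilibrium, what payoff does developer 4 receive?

Developer i's FOC: ∂u_i/∂s_i = α_i − s_i = 0, so s_i* = α_i.
NE contributions = (2, 5, 5, 3); S = 15.
u_4 = α_4·S − ½·(s_4)² = 3·15 − ½·3² = 40.5.

40.5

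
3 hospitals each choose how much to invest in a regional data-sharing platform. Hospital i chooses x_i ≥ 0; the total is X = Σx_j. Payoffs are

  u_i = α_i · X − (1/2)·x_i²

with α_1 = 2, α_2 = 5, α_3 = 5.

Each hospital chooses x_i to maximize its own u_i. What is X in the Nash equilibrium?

Hospital i's FOC: ∂u_i/∂x_i = α_i − x_i = 0, so x_i* = α_i.
NE contributions = (2, 5, 5); X = 12.

12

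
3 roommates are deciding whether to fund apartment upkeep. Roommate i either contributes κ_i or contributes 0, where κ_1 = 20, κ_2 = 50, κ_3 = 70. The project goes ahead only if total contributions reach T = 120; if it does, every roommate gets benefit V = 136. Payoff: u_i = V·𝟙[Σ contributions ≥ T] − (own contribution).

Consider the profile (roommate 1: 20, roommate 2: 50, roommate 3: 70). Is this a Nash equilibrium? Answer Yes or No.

Total = 140 ≥ 120: provided.
Roommate 1 (pledges 20, payoff 116): dropping to 0 → total 120, payoff 136. Profitable deviation.

No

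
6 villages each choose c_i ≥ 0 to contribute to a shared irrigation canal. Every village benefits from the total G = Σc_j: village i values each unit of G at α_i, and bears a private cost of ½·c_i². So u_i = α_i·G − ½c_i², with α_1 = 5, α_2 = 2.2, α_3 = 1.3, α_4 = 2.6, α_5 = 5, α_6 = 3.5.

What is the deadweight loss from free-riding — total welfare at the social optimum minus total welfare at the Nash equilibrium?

806.09

Village i's FOC: ∂u_i/∂c_i = α_i − c_i = 0, so c_i* = α_i.
NE contributions = (5, 2.2, 1.3, 2.6, 5, 3.5); G = 19.6.
W^NE = (Σα)·G − ½Σα_i² = 19.6² − ½·75.54 = 346.39.
Planner sets c_i = Σα_j = 19.6 for every i, so G^SO = 6·19.6 = 117.6.
W^SO = (Σα)·G^SO − ½·6·(Σα)² = (6/2)·19.6² = 1152.48.
Deadweight loss = W^SO − W^NE = 806.09.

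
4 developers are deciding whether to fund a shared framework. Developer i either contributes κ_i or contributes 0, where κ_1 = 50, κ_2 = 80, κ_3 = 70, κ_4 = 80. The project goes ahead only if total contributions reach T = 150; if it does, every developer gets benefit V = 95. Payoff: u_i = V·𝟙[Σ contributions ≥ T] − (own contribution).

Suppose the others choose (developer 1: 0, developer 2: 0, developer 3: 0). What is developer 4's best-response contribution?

0

Others' total = 0. Even contributing 80 gives 80 < 150: no benefit either way.
Best response: 0.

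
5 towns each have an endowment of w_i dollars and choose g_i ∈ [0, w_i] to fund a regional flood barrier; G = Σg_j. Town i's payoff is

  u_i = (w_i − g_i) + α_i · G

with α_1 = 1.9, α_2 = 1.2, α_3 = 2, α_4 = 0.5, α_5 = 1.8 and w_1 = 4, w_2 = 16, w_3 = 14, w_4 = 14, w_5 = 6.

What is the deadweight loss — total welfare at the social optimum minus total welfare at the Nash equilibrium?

89.6

∂u_i/∂g_i = α_i − 1, so town i contributes w_i if α_i > 1, else 0.
α_i > 1 for i ∈ {1, 2, 3, 5}; NE contributions (4, 16, 14, 0, 6), G = 40.
W^NE = Σw_i − G^NE + (Σα_i)·G^NE = 54 + 6.4·40 = 310.
Planner: ∂(Σu_j)/∂g_i = Σα_j − 1 = 6.4 > 0, so everyone contributes w_i; G^SO = 54, W^SO = 54 + 6.4·54 = 399.6.
Deadweight loss = 89.6.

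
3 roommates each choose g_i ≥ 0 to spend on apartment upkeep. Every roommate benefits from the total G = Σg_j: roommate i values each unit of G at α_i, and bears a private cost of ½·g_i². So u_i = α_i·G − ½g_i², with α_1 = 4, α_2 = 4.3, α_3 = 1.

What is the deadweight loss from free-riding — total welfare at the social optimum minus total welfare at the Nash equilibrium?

Roommate i's FOC: ∂u_i/∂g_i = α_i − g_i = 0, so g_i* = α_i.
NE contributions = (4, 4.3, 1); G = 9.3.
W^NE = (Σα)·G − ½Σα_i² = 9.3² − ½·35.49 = 68.745.
Planner sets g_i = Σα_j = 9.3 for every i, so G^SO = 3·9.3 = 27.9.
W^SO = (Σα)·G^SO − ½·3·(Σα)² = (3/2)·9.3² = 129.735.
Deadweight loss = W^SO − W^NE = 60.99.

60.99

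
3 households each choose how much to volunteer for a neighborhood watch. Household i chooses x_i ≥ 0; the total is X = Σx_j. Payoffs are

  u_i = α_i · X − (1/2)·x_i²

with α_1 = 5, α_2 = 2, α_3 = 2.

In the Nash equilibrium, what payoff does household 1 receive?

Household i's FOC: ∂u_i/∂x_i = α_i − x_i = 0, so x_i* = α_i.
NE contributions = (5, 2, 2); X = 9.
u_1 = α_1·X − ½·(x_1)² = 5·9 − ½·5² = 32.5.

32.5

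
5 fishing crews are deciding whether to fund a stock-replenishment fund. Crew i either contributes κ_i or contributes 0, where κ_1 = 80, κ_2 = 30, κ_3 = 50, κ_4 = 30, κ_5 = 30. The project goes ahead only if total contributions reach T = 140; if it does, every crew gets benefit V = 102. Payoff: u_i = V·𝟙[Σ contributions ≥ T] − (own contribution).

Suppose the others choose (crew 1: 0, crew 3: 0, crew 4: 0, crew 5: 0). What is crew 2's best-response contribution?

0

Others' total = 0. Even contributing 30 gives 30 < 140: no benefit either way.
Best response: 0.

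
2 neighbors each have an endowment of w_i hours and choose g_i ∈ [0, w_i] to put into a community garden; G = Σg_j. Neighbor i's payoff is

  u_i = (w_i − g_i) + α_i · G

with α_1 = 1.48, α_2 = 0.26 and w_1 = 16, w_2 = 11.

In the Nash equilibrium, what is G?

16

∂u_i/∂g_i = α_i − 1, so neighbor i contributes w_i if α_i > 1, else 0.
α_i > 1 for i ∈ {1}; NE contributions (16, 0), G = 16.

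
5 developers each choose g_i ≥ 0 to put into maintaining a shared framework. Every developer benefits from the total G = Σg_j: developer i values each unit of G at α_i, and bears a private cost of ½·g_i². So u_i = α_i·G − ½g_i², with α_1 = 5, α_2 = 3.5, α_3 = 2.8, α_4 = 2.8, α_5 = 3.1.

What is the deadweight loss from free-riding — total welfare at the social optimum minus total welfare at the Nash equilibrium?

Developer i's FOC: ∂u_i/∂g_i = α_i − g_i = 0, so g_i* = α_i.
NE contributions = (5, 3.5, 2.8, 2.8, 3.1); G = 17.2.
W^NE = (Σα)·G − ½Σα_i² = 17.2² − ½·62.54 = 264.57.
Planner sets g_i = Σα_j = 17.2 for every i, so G^SO = 5·17.2 = 86.
W^SO = (Σα)·G^SO − ½·5·(Σα)² = (5/2)·17.2² = 739.6.
Deadweight loss = W^SO − W^NE = 475.03.

475.03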